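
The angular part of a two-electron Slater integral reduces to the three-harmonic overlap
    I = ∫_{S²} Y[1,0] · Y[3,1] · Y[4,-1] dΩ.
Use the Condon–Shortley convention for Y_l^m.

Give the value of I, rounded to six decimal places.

-0.238414

m-sum 0 ✓  L=8 even ✓  2≤4≤4 ✓
Π(2lᵢ+1) = 3×7×9 = 189
triangle coeff Δ(1,3,4) = 1/252
Σ_t [0,0]: t=0:+1/36 = 1/36
(3j)²=4/63 [(1 3 4; 0 0 0)], sign=+1
Σ_t [0,0]: t=0:+1/48 = 1/48
(3j)²=5/84 [(1 3 4; 0 1 -1)], sign=-1
⇒ 4πI² = 5/7
I = (-1)√(5/7/(4π)) = -0.23841361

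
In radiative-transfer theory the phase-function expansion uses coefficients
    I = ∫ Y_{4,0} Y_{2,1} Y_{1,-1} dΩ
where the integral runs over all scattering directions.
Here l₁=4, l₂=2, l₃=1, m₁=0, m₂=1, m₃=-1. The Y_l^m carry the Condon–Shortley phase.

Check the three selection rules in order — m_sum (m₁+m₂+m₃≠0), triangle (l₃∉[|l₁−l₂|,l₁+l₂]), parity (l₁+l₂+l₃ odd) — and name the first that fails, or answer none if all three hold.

triangle

azimuthal sum: 0 + 1 − 1 = 0  ✓
2 ≤ 1 ≤ 6 (triangle on l)  ✗
L = 4 + 2 + 1 = 7 (odd)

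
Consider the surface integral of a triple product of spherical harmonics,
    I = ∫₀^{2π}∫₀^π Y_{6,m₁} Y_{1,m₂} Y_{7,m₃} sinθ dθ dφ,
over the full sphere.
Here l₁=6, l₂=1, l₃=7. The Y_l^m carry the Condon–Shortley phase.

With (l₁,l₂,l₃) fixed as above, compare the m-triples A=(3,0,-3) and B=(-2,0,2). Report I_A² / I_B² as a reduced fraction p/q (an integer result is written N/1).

l's match ⇒ only the (l;m) 3-j factors differ between A and B.
A: triangle coeff Δ(6,1,7) = 1/1365; Σ_t [0,0]: t=0:+1/2177280 = 1/2177280; (3j)²=8/273 [(6 1 7; 3 0 -3)], sign=+1
B: triangle coeff Δ(6,1,7) = 1/1365; Σ_t [0,0]: t=0:+1/967680 = 1/967680; (3j)²=3/91 [(6 1 7; -2 0 2)], sign=-1
I_A²/I_B² = (8/273)/(3/91) = 8/9

8/9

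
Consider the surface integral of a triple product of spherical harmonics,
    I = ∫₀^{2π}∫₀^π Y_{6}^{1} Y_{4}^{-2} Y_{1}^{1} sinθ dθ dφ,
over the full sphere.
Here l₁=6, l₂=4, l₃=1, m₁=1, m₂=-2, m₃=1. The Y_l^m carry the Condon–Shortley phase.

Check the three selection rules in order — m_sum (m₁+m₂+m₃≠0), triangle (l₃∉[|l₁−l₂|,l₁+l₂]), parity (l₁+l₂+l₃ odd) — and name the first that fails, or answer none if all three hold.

m₁+m₂+m₃ = 1 − 2 + 1 = 0  ✓
triangle: |6−4|=2 ≤ l₃=1 ≤ 6+4=10  ✗
parity: l₁+l₂+l₃ = 11 is odd

triangle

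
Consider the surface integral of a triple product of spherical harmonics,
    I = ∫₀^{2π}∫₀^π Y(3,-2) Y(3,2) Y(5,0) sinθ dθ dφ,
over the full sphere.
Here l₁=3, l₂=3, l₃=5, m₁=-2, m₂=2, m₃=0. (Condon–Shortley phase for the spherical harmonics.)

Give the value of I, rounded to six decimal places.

L=11 odd ⇒ parity kills the (l;000) factor ⇒ I = 0

0.000000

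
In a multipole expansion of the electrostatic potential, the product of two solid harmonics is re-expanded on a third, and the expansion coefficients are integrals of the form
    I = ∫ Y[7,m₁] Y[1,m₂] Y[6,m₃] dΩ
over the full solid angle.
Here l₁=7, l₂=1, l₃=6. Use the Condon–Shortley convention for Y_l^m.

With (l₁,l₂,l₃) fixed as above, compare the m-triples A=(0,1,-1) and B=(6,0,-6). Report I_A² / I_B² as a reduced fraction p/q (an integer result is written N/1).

l's match ⇒ only the (l;m) 3-j factors differ between A and B.
A: triangle coeff Δ(7,1,6) = 1/1365; Σ_t [2,2]: t=2:+1/1209600 = 1/1209600; (3j)²=1/65 [(7 1 6; 0 1 -1)], sign=-1
B: triangle coeff Δ(7,1,6) = 1/1365; Σ_t [1,1]: t=1:−1/479001600 = -1/479001600; (3j)²=1/105 [(7 1 6; 6 0 -6)], sign=-1
I_A²/I_B² = (1/65)/(1/105) = 21/13

21/13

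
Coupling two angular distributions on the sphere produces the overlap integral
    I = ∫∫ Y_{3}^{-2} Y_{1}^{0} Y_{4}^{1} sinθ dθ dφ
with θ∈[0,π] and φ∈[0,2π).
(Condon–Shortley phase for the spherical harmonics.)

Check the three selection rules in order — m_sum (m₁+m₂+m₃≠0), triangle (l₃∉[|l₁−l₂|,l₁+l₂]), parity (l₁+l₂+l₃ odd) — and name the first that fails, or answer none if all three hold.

m₁+m₂+m₃ = -2 + 0 + 1 = -1  ✗
triangle: |3−1|=2 ≤ l₃=4 ≤ 3+1=4
parity: l₁+l₂+l₃ = 8 is even

m_sum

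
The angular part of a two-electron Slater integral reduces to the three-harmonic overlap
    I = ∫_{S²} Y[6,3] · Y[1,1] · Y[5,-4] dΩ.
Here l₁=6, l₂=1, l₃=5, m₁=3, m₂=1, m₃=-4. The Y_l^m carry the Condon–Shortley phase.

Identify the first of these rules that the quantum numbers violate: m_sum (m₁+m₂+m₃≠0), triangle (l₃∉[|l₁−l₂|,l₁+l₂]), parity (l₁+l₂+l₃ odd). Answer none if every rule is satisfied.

azimuthal sum: 3 + 1 − 4 = 0  ✓
5 ≤ 5 ≤ 7 (triangle on l)  ✓
L = 6 + 1 + 5 = 12 (even)  ✓

none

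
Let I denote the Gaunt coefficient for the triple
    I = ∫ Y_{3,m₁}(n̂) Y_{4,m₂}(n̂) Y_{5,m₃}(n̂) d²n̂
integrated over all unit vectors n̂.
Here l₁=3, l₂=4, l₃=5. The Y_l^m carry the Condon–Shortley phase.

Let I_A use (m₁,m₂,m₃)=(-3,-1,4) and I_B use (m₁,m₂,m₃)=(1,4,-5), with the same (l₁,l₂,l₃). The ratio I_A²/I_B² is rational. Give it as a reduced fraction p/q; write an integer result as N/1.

Shared (l₁,l₂,l₃)=(3,4,5): N and (l;000)² cancel in I_A²/I_B².
A: Δ = 2!·4!·6!/13! = 1/180180; Racah Σ t=2..2: t=2:+1/5760 = 1/5760; ⇒ 3j(3 4 5; -3 -1 4)² = 9/286, sgn -1
B: Δ = 2!·4!·6!/13! = 1/180180; Racah Σ t=2..2: t=2:+1/34560 = 1/34560; ⇒ 3j(3 4 5; 1 4 -5)² = 14/429, sgn +1
I_A²/I_B² = (9/286)/(14/429) = 27/28

27/28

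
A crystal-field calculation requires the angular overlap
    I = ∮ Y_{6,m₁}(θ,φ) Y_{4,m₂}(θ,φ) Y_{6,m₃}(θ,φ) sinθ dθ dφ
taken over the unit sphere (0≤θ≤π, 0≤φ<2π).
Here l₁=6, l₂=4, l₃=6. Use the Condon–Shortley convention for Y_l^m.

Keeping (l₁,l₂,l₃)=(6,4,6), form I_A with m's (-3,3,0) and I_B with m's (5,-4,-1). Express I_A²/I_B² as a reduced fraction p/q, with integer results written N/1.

63/55

l's match ⇒ only the (l;m) 3-j factors differ between A and B.
A: triangle coeff Δ(6,4,6) = 1/15315300; Σ_t [3,4]: t=3:−1/207360 t=4:+1/103680 = 1/207360; (3j)²=21/2431 [(6 4 6; -3 3 0)], sign=+1
B: triangle coeff Δ(6,4,6) = 1/15315300; Σ_t [0,0]: t=0:+1/2903040 = 1/2903040; (3j)²=5/663 [(6 4 6; 5 -4 -1)], sign=-1
I_A²/I_B² = (21/2431)/(5/663) = 63/55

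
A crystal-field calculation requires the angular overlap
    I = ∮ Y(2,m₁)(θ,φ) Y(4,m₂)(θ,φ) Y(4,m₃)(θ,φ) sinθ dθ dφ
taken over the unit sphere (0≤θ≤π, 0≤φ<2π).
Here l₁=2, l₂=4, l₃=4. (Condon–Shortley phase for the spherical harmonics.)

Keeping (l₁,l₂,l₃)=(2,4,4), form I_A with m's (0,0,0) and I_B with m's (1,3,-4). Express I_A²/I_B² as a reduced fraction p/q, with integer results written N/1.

Shared (l₁,l₂,l₃)=(2,4,4): N and (l;000)² cancel in I_A²/I_B².
A: Δ = 2!·2!·6!/11! = 1/13860; Racah Σ t=0..2: t=0:+1/192 t=1:−1/36 t=2:+1/192 = -5/288; ⇒ 3j(2 4 4; 0 0 0)² = 20/693, sgn -1
B: Δ = 2!·2!·6!/11! = 1/13860; Racah Σ t=1..1: t=1:−1/1440 = -1/1440; ⇒ 3j(2 4 4; 1 3 -4)² = 7/165, sgn -1
I_A²/I_B² = (20/693)/(7/165) = 100/147

100/147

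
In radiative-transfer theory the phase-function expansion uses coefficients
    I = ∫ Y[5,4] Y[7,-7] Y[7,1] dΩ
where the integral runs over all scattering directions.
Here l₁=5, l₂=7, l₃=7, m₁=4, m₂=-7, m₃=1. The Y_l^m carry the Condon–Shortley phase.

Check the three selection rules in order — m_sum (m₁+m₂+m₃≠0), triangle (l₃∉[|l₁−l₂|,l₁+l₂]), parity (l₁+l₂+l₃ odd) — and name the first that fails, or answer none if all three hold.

m_sum

azimuthal sum: 4 − 7 + 1 = -2  ✗
2 ≤ 7 ≤ 12 (triangle on l)
L = 5 + 7 + 7 = 19 (odd)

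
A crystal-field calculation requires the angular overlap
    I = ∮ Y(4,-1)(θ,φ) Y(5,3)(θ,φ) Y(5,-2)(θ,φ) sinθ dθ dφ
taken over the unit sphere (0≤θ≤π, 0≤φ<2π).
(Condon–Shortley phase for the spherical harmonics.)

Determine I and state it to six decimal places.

-0.118854

Rules hold: Σm=0, L=14 even, 1≤5≤9.
N = 9·11·11 = 1089
Δ = 4!·4!·6!/15! = 1/3153150
Racah Σ t=0..4: t=0:+1/69120 t=1:−1/1728 t=2:+1/576 t=3:−1/1728 t=4:+1/69120 = 7/11520
⇒ 3j(4 5 5; 0 0 0)² = 2/143, sgn -1
Racah Σ t=2..4: t=2:+1/17280 t=3:−1/2880 t=4:+1/6912 = -1/6912
⇒ 3j(4 5 5; -1 3 -2)² = 5/429, sgn +1
4πI² = N·(3j₀)²·(3jₘ)² = 30/169
I = -1·√(0.177515/4π) = -0.11885360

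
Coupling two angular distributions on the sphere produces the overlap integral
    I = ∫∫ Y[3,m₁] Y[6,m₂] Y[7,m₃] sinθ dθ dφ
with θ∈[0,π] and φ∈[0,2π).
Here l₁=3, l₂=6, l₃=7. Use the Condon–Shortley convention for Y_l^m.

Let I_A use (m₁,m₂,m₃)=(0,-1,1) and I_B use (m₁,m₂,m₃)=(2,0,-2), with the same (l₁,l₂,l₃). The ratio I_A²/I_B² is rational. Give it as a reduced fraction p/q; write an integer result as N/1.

1849/840

Shared (l₁,l₂,l₃)=(3,6,7): N and (l;000)² cancel in I_A²/I_B².
A: Δ = 2!·4!·10!/17! = 1/2042040; Racah Σ t=0..2: t=0:+1/172800 t=1:−1/69120 t=2:+1/362880 = -43/7257600; ⇒ 3j(3 6 7; 0 -1 1)² = 1849/170170, sgn -1
B: Δ = 2!·4!·10!/17! = 1/2042040; Racah Σ t=0..1: t=0:+1/207360 t=1:−1/345600 = 1/518400; ⇒ 3j(3 6 7; 2 0 -2)² = 12/2431, sgn -1
I_A²/I_B² = (1849/170170)/(12/2431) = 1849/840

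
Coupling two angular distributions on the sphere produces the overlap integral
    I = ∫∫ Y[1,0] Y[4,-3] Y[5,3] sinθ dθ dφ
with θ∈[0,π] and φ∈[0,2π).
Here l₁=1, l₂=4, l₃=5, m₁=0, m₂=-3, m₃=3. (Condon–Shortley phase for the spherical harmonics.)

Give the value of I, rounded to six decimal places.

-0.196426

m-sum 0 ✓  L=10 even ✓  3≤5≤5 ✓
Π(2lᵢ+1) = 3×9×11 = 297
triangle coeff Δ(1,4,5) = 1/495
Σ_t [0,0]: t=0:+1/576 = 1/576
(3j)²=5/99 [(1 4 5; 0 0 0)], sign=-1
Σ_t [0,0]: t=0:+1/5040 = 1/5040
(3j)²=16/495 [(1 4 5; 0 -3 3)], sign=+1
⇒ 4πI² = 16/33
I = (-1)√(16/33/(4π)) = -0.19642560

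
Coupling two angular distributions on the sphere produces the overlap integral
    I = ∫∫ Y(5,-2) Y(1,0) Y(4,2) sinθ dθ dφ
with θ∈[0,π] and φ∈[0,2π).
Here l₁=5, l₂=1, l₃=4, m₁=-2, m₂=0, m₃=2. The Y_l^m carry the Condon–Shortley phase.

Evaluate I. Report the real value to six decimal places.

Checks pass: Σm=0; 10 even; l₃=4∈[4,6].
(2·5+1)(2·1+1)(2·4+1) = 297
Δ: 2! 8! 0! / 11! → 1/495
sum: t=1:−1/576 = -1/576
3j²(5 1 4; 0 0 0) = Δ·Π!·Σ² = 5/99  (sign -1)
sum: t=1:−1/1440 = -1/1440
3j²(5 1 4; -2 0 2) = Δ·Π!·Σ² = 7/165  (sign -1)
combine: 4πI² = 297·5/99·7/165 = 7/11
take √, sign +1: I = 0.22503380

0.225034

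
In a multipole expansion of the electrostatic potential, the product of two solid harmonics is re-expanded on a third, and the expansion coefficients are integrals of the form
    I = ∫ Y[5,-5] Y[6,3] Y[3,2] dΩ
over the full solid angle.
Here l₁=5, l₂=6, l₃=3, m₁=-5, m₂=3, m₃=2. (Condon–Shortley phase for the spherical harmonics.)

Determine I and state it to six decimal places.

Rules hold: Σm=0, L=14 even, 1≤3≤11.
N = 11·13·7 = 1001
Δ = 8!·2!·4!/15! = 1/675675
Racah Σ t=3..5: t=3:−1/8640 t=4:+1/2304 t=5:−1/8640 = 7/34560
⇒ 3j(5 6 3; 0 0 0)² = 7/429, sgn -1
Racah Σ t=8..8: t=8:+1/483840 = 1/483840
⇒ 3j(5 6 3; -5 3 2)² = 6/1001, sgn -1
4πI² = N·(3j₀)²·(3jₘ)² = 14/143
I = +1·√(0.0979021/4π) = 0.08826552

0.088266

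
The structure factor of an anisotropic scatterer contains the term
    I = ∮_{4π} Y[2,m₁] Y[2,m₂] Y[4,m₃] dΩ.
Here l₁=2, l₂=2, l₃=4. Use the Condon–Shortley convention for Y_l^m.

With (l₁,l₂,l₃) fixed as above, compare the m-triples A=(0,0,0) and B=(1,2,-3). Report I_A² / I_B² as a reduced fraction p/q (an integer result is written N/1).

Same 2,2,4: normalisation and zero-m 3j drop out of the ratio.
A: Δ: 0! 4! 4! / 9! → 1/630; sum: t=0:+1/16 = 1/16; 3j²(2 2 4; 0 0 0) = Δ·Π!·Σ² = 2/35  (sign +1)
B: Δ: 0! 4! 4! / 9! → 1/630; sum: t=0:+1/144 = 1/144; 3j²(2 2 4; 1 2 -3) = Δ·Π!·Σ² = 1/18  (sign -1)
I_A²/I_B² = (2/35)/(1/18) = 36/35

36/35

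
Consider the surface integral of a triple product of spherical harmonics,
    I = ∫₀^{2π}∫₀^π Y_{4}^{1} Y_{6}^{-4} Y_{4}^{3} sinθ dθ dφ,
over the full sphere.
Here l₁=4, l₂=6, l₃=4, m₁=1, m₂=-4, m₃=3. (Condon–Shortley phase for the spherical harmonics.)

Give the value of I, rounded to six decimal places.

Checks pass: Σm=0; 14 even; l₃=4∈[2,10].
(2·4+1)(2·6+1)(2·4+1) = 1053
Δ: 6! 2! 6! / 15! → 1/1261260
sum: t=2:+1/4608 t=3:−1/1296 t=4:+1/4608 = -7/20736
3j²(4 6 4; 0 0 0) = Δ·Π!·Σ² = 20/1287  (sign -1)
sum: t=1:−1/28800 t=2:+1/34560 = -1/172800
3j²(4 6 4; 1 -4 3) = Δ·Π!·Σ² = 1/1430  (sign +1)
combine: 4πI² = 1053·20/1287·1/1430 = 18/1573
take √, sign -1: I = -0.03017637

-0.030176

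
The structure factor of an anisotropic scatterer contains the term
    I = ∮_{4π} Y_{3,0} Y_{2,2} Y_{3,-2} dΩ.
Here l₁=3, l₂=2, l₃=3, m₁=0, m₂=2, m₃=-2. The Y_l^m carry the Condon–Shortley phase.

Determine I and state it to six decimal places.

Checks pass: Σm=0; 8 even; l₃=3∈[1,5].
(2·3+1)(2·2+1)(2·3+1) = 245
Δ: 2! 4! 2! / 9! → 1/3780
sum: t=0:+1/24 t=1:−1/4 t=2:+1/24 = -1/6
3j²(3 2 3; 0 0 0) = Δ·Π!·Σ² = 4/105  (sign +1)
sum: t=2:+1/24 = 1/24
3j²(3 2 3; 0 2 -2) = Δ·Π!·Σ² = 1/21  (sign -1)
combine: 4πI² = 245·4/105·1/21 = 4/9
take √, sign -1: I = -0.18806319

-0.188063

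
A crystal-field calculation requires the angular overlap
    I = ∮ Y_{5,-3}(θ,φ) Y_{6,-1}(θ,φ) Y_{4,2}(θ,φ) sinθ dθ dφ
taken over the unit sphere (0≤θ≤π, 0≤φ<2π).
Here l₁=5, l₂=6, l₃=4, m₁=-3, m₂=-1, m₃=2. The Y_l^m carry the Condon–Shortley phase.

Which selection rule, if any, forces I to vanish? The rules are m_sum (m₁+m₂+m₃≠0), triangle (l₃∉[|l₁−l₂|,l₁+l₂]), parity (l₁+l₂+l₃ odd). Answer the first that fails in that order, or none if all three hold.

m₁+m₂+m₃ = -3 − 1 + 2 = -2  ✗
triangle: |5−6|=1 ≤ l₃=4 ≤ 5+6=11
parity: l₁+l₂+l₃ = 15 is odd

m_sum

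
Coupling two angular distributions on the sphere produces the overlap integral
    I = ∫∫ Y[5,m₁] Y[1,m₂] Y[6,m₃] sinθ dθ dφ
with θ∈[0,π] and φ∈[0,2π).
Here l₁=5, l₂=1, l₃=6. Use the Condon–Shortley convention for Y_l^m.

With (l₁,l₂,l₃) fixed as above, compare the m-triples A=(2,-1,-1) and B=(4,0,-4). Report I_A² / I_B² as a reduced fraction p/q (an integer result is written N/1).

1/2

l's match ⇒ only the (l;m) 3-j factors differ between A and B.
A: triangle coeff Δ(5,1,6) = 1/858; Σ_t [0,0]: t=0:+1/60480 = 1/60480; (3j)²=5/429 [(5 1 6; 2 -1 -1)], sign=-1
B: triangle coeff Δ(5,1,6) = 1/858; Σ_t [0,0]: t=0:+1/362880 = 1/362880; (3j)²=10/429 [(5 1 6; 4 0 -4)], sign=+1
I_A²/I_B² = (5/429)/(10/429) = 1/2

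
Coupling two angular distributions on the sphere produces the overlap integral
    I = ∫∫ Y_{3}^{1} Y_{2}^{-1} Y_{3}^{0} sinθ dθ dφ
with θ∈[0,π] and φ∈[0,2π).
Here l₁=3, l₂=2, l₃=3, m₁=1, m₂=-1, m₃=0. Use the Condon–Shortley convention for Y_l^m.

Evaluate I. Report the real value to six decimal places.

-0.059471

Rules hold: Σm=0, L=8 even, 1≤3≤5.
N = 7·5·7 = 245
Δ = 2!·4!·2!/9! = 1/3780
Racah Σ t=0..2: t=0:+1/24 t=1:−1/4 t=2:+1/24 = -1/6
⇒ 3j(3 2 3; 0 0 0)² = 4/105, sgn +1
Racah Σ t=0..1: t=0:+1/8 t=1:−1/12 = 1/24
⇒ 3j(3 2 3; 1 -1 0)² = 1/210, sgn -1
4πI² = N·(3j₀)²·(3jₘ)² = 2/45
I = -1·√(0.0444444/4π) = -0.05947080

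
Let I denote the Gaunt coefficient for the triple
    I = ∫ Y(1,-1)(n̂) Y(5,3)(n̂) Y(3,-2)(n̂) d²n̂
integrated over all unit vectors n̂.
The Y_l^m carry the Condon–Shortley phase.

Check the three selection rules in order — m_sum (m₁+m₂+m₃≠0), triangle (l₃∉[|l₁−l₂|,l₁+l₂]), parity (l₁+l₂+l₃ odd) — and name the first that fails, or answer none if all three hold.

triangle

azimuthal sum: -1 + 3 − 2 = 0  ✓
4 ≤ 3 ≤ 6 (triangle on l)  ✗
L = 1 + 5 + 3 = 9 (odd)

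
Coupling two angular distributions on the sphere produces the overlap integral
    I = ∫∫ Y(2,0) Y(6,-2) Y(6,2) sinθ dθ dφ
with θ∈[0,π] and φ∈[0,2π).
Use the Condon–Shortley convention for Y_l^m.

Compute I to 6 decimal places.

0.114688

m-sum 0 ✓  L=14 even ✓  4≤6≤8 ✓
Π(2lᵢ+1) = 5×13×13 = 845
triangle coeff Δ(2,6,6) = 1/90090
Σ_t [0,2]: t=0:+1/69120 t=1:−1/14400 t=2:+1/69120 = -7/172800
(3j)²=14/715 [(2 6 6; 0 0 0)], sign=-1
Σ_t [0,2]: t=0:+1/69120 t=1:−1/30240 t=2:+1/322560 = -1/64512
(3j)²=10/1001 [(2 6 6; 0 -2 2)], sign=-1
⇒ 4πI² = 20/121
I = (+1)√(20/121/(4π)) = 0.11468784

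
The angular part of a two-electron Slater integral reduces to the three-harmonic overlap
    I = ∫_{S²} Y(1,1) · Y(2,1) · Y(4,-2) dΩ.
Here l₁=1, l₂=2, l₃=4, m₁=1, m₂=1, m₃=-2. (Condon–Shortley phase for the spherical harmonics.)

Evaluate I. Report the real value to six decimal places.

|1−2|≤4≤1+2 violated ⇒ I = 0

0.000000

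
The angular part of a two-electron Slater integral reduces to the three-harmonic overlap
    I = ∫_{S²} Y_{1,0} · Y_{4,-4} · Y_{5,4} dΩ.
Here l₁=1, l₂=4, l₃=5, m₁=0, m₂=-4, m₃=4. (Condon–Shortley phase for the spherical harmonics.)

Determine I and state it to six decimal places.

Rules hold: Σm=0, L=10 even, 3≤5≤5.
N = 3·9·11 = 297
Δ = 0!·2!·8!/11! = 1/495
Racah Σ t=0..0: t=0:+1/576 = 1/576
⇒ 3j(1 4 5; 0 0 0)² = 5/99, sgn -1
Racah Σ t=0..0: t=0:+1/40320 = 1/40320
⇒ 3j(1 4 5; 0 -4 4)² = 1/55, sgn -1
4πI² = N·(3j₀)²·(3jₘ)² = 3/11
I = +1·√(0.272727/4π) = 0.14731920

0.147319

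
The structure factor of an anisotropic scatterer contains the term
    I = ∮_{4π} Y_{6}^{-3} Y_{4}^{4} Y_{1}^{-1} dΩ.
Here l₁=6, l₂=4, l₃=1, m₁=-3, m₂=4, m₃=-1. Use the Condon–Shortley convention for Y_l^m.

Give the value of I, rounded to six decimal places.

0.000000

l₃=1 ∉ [2,10] — triangle fails ⇒ I = 0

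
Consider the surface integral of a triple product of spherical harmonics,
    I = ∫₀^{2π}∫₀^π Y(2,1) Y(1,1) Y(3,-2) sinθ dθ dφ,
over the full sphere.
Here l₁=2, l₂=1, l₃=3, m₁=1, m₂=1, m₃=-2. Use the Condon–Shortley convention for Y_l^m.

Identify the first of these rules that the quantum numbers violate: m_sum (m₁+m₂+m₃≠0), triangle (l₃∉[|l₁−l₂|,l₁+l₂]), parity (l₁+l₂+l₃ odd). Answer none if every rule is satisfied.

m₁+m₂+m₃ = 1 + 1 − 2 = 0  ✓
triangle: |2−1|=1 ≤ l₃=3 ≤ 2+1=3  ✓
parity: l₁+l₂+l₃ = 6 is even  ✓

none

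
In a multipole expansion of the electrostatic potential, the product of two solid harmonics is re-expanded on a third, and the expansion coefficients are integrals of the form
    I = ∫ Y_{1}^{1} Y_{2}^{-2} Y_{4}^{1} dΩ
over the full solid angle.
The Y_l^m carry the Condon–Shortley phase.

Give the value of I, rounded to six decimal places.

0.000000

triangle: need 1≤l₃≤3, have 4; I=0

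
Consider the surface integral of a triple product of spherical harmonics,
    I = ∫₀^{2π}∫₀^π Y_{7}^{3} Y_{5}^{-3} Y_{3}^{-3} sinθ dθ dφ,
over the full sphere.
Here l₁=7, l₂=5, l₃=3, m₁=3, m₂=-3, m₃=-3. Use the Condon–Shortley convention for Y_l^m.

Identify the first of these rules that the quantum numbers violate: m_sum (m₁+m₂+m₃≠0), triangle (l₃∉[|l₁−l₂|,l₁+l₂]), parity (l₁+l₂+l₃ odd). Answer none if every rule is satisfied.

m₁+m₂+m₃ = 3 − 3 − 3 = -3  ✗
triangle: |7−5|=2 ≤ l₃=3 ≤ 7+5=12
parity: l₁+l₂+l₃ = 15 is odd

m_sum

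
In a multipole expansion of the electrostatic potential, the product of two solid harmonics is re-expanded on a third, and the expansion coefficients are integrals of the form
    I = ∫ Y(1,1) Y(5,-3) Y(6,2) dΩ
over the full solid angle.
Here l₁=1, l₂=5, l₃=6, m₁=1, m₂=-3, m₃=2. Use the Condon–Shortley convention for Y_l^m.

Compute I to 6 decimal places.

0.100084

m-sum 0 ✓  L=12 even ✓  4≤6≤6 ✓
Π(2lᵢ+1) = 3×11×13 = 429
triangle coeff Δ(1,5,6) = 1/858
Σ_t [0,0]: t=0:+1/14400 = 1/14400
(3j)²=6/143 [(1 5 6; 0 0 0)], sign=+1
Σ_t [0,0]: t=0:+1/161280 = 1/161280
(3j)²=1/143 [(1 5 6; 1 -3 2)], sign=+1
⇒ 4πI² = 18/143
I = (+1)√(18/143/(4π)) = 0.10008369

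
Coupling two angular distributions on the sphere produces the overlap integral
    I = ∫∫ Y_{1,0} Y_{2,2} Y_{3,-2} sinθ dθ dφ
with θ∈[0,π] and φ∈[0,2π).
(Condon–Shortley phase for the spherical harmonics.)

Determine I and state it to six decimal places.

Checks pass: Σm=0; 6 even; l₃=3∈[1,3].
(2·1+1)(2·2+1)(2·3+1) = 105
Δ: 0! 2! 4! / 7! → 1/105
sum: t=0:+1/4 = 1/4
3j²(1 2 3; 0 0 0) = Δ·Π!·Σ² = 3/35  (sign -1)
sum: t=0:+1/24 = 1/24
3j²(1 2 3; 0 2 -2) = Δ·Π!·Σ² = 1/21  (sign -1)
combine: 4πI² = 105·3/35·1/21 = 3/7
take √, sign +1: I = 0.18467439

0.184674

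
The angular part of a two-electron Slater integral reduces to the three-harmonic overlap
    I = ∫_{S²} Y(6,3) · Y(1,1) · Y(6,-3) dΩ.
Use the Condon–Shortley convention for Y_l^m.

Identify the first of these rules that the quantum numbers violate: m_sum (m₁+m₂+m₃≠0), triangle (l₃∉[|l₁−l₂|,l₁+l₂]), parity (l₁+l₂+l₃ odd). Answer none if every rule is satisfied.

azimuthal sum: 3 + 1 − 3 = 1  ✗
5 ≤ 6 ≤ 7 (triangle on l)
L = 6 + 1 + 6 = 13 (odd)

m_sum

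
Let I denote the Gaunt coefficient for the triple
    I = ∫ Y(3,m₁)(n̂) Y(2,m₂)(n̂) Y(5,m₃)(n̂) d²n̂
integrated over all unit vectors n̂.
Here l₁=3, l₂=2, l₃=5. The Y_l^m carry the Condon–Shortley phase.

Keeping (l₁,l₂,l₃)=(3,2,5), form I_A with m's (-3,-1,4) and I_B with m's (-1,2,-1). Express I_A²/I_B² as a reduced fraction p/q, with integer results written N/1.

Same 3,2,5: normalisation and zero-m 3j drop out of the ratio.
A: Δ: 0! 6! 4! / 11! → 1/2310; sum: t=0:+1/4320 = 1/4320; 3j²(3 2 5; -3 -1 4) = Δ·Π!·Σ² = 2/55  (sign -1)
B: Δ: 0! 6! 4! / 11! → 1/2310; sum: t=0:+1/1152 = 1/1152; 3j²(3 2 5; -1 2 -1) = Δ·Π!·Σ² = 1/154  (sign +1)
I_A²/I_B² = (2/55)/(1/154) = 28/5

28/5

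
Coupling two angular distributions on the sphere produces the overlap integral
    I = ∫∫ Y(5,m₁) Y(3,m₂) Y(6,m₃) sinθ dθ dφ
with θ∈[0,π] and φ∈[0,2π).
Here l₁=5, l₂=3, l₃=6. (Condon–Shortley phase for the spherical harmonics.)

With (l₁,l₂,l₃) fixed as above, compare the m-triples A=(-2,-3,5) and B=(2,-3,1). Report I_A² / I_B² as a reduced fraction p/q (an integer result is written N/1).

Same 5,3,6: normalisation and zero-m 3j drop out of the ratio.
A: Δ: 2! 8! 4! / 15! → 1/675675; sum: t=0:+1/241920 = 1/241920; 3j²(5 3 6; -2 -3 5) = Δ·Π!·Σ² = 2/91  (sign -1)
B: Δ: 2! 8! 4! / 15! → 1/675675; sum: t=0:+1/34560 = 1/34560; 3j²(5 3 6; 2 -3 1) = Δ·Π!·Σ² = 7/429  (sign -1)
I_A²/I_B² = (2/91)/(7/429) = 66/49

66/49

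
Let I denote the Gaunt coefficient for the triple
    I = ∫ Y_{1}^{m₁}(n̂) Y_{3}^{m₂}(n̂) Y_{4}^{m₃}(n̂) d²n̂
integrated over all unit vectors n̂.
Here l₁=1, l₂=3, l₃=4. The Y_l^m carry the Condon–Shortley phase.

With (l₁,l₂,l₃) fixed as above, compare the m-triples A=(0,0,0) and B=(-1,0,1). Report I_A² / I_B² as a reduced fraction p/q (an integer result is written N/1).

Shared (l₁,l₂,l₃)=(1,3,4): N and (l;000)² cancel in I_A²/I_B².
A: Δ = 0!·2!·6!/9! = 1/252; Racah Σ t=0..0: t=0:+1/36 = 1/36; ⇒ 3j(1 3 4; 0 0 0)² = 4/63, sgn +1
B: Δ = 0!·2!·6!/9! = 1/252; Racah Σ t=0..0: t=0:+1/72 = 1/72; ⇒ 3j(1 3 4; -1 0 1)² = 5/126, sgn -1
I_A²/I_B² = (4/63)/(5/126) = 8/5

8/5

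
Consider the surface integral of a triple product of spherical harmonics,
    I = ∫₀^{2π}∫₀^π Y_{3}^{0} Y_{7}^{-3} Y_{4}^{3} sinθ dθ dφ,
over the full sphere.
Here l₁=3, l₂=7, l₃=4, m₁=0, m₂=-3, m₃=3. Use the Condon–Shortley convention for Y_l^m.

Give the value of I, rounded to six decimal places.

Checks pass: Σm=0; 14 even; l₃=4∈[4,10].
(2·3+1)(2·7+1)(2·4+1) = 945
Δ: 6! 0! 8! / 15! → 1/45045
sum: t=3:−1/20736 = -1/20736
3j²(3 7 4; 0 0 0) = Δ·Π!·Σ² = 35/1287  (sign -1)
sum: t=3:−1/181440 = -1/181440
3j²(3 7 4; 0 -3 3) = Δ·Π!·Σ² = 32/3003  (sign +1)
combine: 4πI² = 945·35/1287·32/3003 = 5600/20449
take √, sign -1: I = -0.14762267

-0.147623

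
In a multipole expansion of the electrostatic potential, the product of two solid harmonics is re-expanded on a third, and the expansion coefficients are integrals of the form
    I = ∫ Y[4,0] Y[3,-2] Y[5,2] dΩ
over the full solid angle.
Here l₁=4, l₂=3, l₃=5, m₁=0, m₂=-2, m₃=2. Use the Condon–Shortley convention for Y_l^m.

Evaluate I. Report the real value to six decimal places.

Rules hold: Σm=0, L=12 even, 1≤5≤7.
N = 9·7·11 = 693
Δ = 2!·6!·4!/13! = 1/180180
Racah Σ t=0..2: t=0:+1/576 t=1:−1/144 t=2:+1/576 = -1/288
⇒ 3j(4 3 5; 0 0 0)² = 20/1001, sgn +1
Racah Σ t=0..1: t=0:+1/576 t=1:−1/864 = 1/1728
⇒ 3j(4 3 5; 0 -2 2)² = 5/1287, sgn -1
4πI² = N·(3j₀)²·(3jₘ)² = 100/1859
I = -1·√(0.0537924/4π) = -0.06542675

-0.065427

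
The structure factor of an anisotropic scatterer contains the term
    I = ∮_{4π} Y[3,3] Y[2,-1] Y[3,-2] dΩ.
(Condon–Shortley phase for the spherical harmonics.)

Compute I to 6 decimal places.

m-sum 0 ✓  L=8 even ✓  1≤3≤5 ✓
Π(2lᵢ+1) = 7×5×7 = 245
triangle coeff Δ(3,2,3) = 1/3780
Σ_t [0,2]: t=0:+1/24 t=1:−1/4 t=2:+1/24 = -1/6
(3j)²=4/105 [(3 2 3; 0 0 0)], sign=+1
Σ_t [0,0]: t=0:+1/48 = 1/48
(3j)²=5/84 [(3 2 3; 3 -1 -2)], sign=-1
⇒ 4πI² = 5/9
I = (-1)√(5/9/(4π)) = -0.21026104

-0.210261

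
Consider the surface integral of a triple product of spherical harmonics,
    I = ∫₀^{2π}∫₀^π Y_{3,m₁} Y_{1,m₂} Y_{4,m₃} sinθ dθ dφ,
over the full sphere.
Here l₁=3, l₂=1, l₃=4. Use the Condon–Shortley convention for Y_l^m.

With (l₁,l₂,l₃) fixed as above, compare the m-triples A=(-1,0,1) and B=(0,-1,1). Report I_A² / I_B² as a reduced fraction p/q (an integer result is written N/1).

3/2

l's match ⇒ only the (l;m) 3-j factors differ between A and B.
A: triangle coeff Δ(3,1,4) = 1/252; Σ_t [0,0]: t=0:+1/48 = 1/48; (3j)²=5/84 [(3 1 4; -1 0 1)], sign=-1
B: triangle coeff Δ(3,1,4) = 1/252; Σ_t [0,0]: t=0:+1/72 = 1/72; (3j)²=5/126 [(3 1 4; 0 -1 1)], sign=-1
I_A²/I_B² = (5/84)/(5/126) = 3/2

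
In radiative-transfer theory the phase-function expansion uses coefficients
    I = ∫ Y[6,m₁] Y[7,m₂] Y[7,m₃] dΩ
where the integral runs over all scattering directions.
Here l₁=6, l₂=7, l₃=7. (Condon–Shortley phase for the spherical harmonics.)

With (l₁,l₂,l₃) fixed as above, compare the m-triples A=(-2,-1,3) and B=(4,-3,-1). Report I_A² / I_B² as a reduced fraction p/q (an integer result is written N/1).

15/338

Shared (l₁,l₂,l₃)=(6,7,7): N and (l;000)² cancel in I_A²/I_B².
A: Δ = 6!·6!·8!/21! = 1/2444321880; Racah Σ t=2..6: t=2:+1/19906560 t=3:−1/3110400 t=4:+1/3317760 t=5:−1/21772800 t=6:+1/1393459200 = -1/66355200; ⇒ 3j(6 7 7; -2 -1 3)² = 21/92378, sgn -1
B: Δ = 6!·6!·8!/21! = 1/2444321880; Racah Σ t=0..2: t=0:+1/19906560 t=1:−1/10368000 t=2:+1/49766400 = -13/497664000; ⇒ 3j(6 7 7; 4 -3 -1)² = 91/17765, sgn -1
I_A²/I_B² = (21/92378)/(91/17765) = 15/338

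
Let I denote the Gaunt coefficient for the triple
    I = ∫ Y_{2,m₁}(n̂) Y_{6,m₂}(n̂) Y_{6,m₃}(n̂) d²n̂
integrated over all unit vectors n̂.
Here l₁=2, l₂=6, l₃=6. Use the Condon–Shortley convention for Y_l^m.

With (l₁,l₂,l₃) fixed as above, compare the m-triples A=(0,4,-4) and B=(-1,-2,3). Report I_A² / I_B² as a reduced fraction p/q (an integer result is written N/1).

2/75

l's match ⇒ only the (l;m) 3-j factors differ between A and B.
A: triangle coeff Δ(2,6,6) = 1/90090; Σ_t [0,2]: t=0:+1/14515200 t=1:−1/362880 t=2:+1/322560 = 1/2419200; (3j)²=2/5005 [(2 6 6; 0 4 -4)], sign=+1
B: triangle coeff Δ(2,6,6) = 1/90090; Σ_t [1,2]: t=1:−1/60480 t=2:+1/161280 = -1/96768; (3j)²=15/1001 [(2 6 6; -1 -2 3)], sign=+1
I_A²/I_B² = (2/5005)/(15/1001) = 2/75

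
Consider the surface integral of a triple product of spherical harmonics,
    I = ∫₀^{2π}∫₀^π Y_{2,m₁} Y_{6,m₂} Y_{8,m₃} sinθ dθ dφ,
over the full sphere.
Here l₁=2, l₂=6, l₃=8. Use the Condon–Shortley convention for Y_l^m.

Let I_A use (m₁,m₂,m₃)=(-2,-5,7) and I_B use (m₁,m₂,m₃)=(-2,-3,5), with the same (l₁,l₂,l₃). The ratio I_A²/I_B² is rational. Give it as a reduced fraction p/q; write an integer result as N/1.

21/11

Same 2,6,8: normalisation and zero-m 3j drop out of the ratio.
A: Δ: 0! 4! 12! / 17! → 1/30940; sum: t=0:+1/958003200 = 1/958003200; 3j²(2 6 8; -2 -5 7) = Δ·Π!·Σ² = 3/68  (sign -1)
B: Δ: 0! 4! 12! / 17! → 1/30940; sum: t=0:+1/52254720 = 1/52254720; 3j²(2 6 8; -2 -3 5) = Δ·Π!·Σ² = 11/476  (sign -1)
I_A²/I_B² = (3/68)/(11/476) = 21/11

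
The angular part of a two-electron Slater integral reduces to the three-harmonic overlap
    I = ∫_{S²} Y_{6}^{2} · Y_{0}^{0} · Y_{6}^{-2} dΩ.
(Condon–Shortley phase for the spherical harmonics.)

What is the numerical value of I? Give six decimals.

0.282095

Rules hold: Σm=0, L=12 even, 6≤6≤6.
N = 13·1·13 = 169
Δ = 0!·12!·0!/13! = 1/13
Racah Σ t=0..0: t=0:+1/518400 = 1/518400
⇒ 3j(6 0 6; 0 0 0)² = 1/13, sgn +1
Racah Σ t=0..0: t=0:+1/967680 = 1/967680
⇒ 3j(6 0 6; 2 0 -2)² = 1/13, sgn +1
4πI² = N·(3j₀)²·(3jₘ)² = 1/1
I = +1·√(1/4π) = 0.28209479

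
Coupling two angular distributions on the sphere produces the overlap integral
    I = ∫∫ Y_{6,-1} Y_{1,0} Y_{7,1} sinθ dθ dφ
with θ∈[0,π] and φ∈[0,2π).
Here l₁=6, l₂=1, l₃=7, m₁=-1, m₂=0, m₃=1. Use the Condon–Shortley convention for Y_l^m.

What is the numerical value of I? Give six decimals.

-0.242415

Rules hold: Σm=0, L=14 even, 5≤7≤7.
N = 13·3·15 = 585
Δ = 0!·12!·2!/15! = 1/1365
Racah Σ t=0..0: t=0:+1/518400 = 1/518400
⇒ 3j(6 1 7; 0 0 0)² = 7/195, sgn -1
Racah Σ t=0..0: t=0:+1/604800 = 1/604800
⇒ 3j(6 1 7; -1 0 1)² = 16/455, sgn +1
4πI² = N·(3j₀)²·(3jₘ)² = 48/65
I = -1·√(0.738462/4π) = -0.24241473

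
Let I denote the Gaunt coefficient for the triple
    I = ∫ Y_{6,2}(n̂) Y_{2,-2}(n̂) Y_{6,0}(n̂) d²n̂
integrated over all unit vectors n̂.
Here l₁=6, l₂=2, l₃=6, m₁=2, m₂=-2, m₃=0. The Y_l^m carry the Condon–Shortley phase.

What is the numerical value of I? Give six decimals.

-0.191909

m-sum 0 ✓  L=14 even ✓  4≤6≤8 ✓
Π(2lᵢ+1) = 13×5×13 = 845
triangle coeff Δ(6,2,6) = 1/90090
Σ_t [0,2]: t=0:+1/69120 t=1:−1/14400 t=2:+1/69120 = -7/172800
(3j)²=14/715 [(6 2 6; 0 0 0)], sign=-1
Σ_t [0,0]: t=0:+1/69120 = 1/69120
(3j)²=4/143 [(6 2 6; 2 -2 0)], sign=+1
⇒ 4πI² = 56/121
I = (-1)√(56/121/(4π)) = -0.19190947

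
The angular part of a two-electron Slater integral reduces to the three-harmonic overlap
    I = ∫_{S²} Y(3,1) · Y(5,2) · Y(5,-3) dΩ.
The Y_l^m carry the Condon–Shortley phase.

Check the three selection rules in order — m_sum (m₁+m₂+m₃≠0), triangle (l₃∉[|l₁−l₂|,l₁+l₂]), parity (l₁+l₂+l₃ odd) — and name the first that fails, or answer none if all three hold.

azimuthal sum: 1 + 2 − 3 = 0  ✓
2 ≤ 5 ≤ 8 (triangle on l)  ✓
L = 3 + 5 + 5 = 13 (odd)  ✗

parity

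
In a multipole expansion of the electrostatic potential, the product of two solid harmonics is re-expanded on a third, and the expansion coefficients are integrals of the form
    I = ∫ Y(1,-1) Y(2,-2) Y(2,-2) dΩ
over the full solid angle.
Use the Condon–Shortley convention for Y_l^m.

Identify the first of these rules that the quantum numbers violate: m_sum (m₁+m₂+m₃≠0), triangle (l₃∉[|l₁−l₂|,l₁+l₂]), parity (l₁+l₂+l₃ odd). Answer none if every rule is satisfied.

m_sum

Σmᵢ = -5  ✗
l₃∈[|l₁−l₂|,l₁+l₂]=[1,3], have l₃=2
Σlᵢ = 5 ⇒ odd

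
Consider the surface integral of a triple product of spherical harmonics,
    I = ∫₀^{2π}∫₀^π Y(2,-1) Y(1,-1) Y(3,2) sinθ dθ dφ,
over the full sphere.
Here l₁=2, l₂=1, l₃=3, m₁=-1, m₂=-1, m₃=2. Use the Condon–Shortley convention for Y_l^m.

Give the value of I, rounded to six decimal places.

0.261169

Rules hold: Σm=0, L=6 even, 1≤3≤3.
N = 5·3·7 = 105
Δ = 0!·4!·2!/7! = 1/105
Racah Σ t=0..0: t=0:+1/4 = 1/4
⇒ 3j(2 1 3; 0 0 0)² = 3/35, sgn -1
Racah Σ t=0..0: t=0:+1/12 = 1/12
⇒ 3j(2 1 3; -1 -1 2)² = 2/21, sgn -1
4πI² = N·(3j₀)²·(3jₘ)² = 6/7
I = +1·√(0.857143/4π) = 0.26116903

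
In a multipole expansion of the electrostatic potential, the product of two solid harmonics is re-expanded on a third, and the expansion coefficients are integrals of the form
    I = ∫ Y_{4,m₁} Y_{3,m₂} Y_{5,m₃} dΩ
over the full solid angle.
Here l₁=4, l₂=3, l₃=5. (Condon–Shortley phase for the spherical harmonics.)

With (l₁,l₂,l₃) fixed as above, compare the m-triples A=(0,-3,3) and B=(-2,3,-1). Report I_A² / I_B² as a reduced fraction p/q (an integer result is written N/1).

28/15

Shared (l₁,l₂,l₃)=(4,3,5): N and (l;000)² cancel in I_A²/I_B².
A: Δ = 2!·6!·4!/13! = 1/180180; Racah Σ t=0..0: t=0:+1/2304 = 1/2304; ⇒ 3j(4 3 5; 0 -3 3)² = 5/143, sgn +1
B: Δ = 2!·6!·4!/13! = 1/180180; Racah Σ t=2..2: t=2:+1/2304 = 1/2304; ⇒ 3j(4 3 5; -2 3 -1)² = 75/4004, sgn +1
I_A²/I_B² = (5/143)/(75/4004) = 28/15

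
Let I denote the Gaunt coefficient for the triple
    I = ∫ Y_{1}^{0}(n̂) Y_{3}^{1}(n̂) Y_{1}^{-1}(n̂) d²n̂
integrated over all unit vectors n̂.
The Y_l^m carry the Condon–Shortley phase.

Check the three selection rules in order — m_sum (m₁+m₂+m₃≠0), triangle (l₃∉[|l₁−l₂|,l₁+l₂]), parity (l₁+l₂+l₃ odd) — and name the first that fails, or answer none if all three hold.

m₁+m₂+m₃ = 0 + 1 − 1 = 0  ✓
triangle: |1−3|=2 ≤ l₃=1 ≤ 1+3=4  ✗
parity: l₁+l₂+l₃ = 5 is odd

triangle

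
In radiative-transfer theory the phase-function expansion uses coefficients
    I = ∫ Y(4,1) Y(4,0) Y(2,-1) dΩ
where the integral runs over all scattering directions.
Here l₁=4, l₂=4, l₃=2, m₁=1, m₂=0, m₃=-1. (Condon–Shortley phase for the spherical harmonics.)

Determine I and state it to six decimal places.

m-sum 0 ✓  L=10 even ✓  0≤2≤8 ✓
Π(2lᵢ+1) = 9×9×5 = 405
triangle coeff Δ(4,4,2) = 1/13860
Σ_t [2,4]: t=2:+1/192 t=3:−1/36 t=4:+1/192 = -5/288
(3j)²=20/693 [(4 4 2; 0 0 0)], sign=-1
Σ_t [2,3]: t=2:+1/96 t=3:−1/72 = -1/288
(3j)²=1/462 [(4 4 2; 1 0 -1)], sign=+1
⇒ 4πI² = 150/5929
I = (-1)√(150/5929/(4π)) = -0.04486937

-0.044869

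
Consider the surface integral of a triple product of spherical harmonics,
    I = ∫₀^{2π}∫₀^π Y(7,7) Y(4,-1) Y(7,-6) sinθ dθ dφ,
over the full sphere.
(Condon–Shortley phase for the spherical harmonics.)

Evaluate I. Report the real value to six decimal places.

Rules hold: Σm=0, L=18 even, 3≤7≤11.
N = 15·9·15 = 2025
Δ = 4!·10!·4!/19! = 1/58198140
Racah Σ t=0..4: t=0:+1/17418240 t=1:−1/622080 t=2:+1/230400 t=3:−1/622080 t=4:+1/17418240 = 1/806400
⇒ 3j(7 4 7; 0 0 0)² = 2268/230945, sgn -1
Racah Σ t=0..0: t=0:+1/522547200 = 1/522547200
⇒ 3j(7 4 7; 7 -1 -6)² = 143/5814, sgn -1
4πI² = N·(3j₀)²·(3jₘ)² = 51030/104329
I = +1·√(0.489126/4π) = 0.19729012

0.197290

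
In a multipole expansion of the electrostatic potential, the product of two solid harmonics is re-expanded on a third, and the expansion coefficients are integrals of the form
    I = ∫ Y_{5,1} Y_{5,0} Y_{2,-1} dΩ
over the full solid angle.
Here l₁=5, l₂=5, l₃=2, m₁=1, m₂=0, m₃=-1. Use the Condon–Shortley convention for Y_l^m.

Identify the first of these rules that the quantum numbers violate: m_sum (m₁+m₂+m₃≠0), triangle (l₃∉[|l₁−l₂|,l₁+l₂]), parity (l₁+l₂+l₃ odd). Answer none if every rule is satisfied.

m₁+m₂+m₃ = 1 + 0 − 1 = 0  ✓
triangle: |5−5|=0 ≤ l₃=2 ≤ 5+5=10  ✓
parity: l₁+l₂+l₃ = 12 is even  ✓

none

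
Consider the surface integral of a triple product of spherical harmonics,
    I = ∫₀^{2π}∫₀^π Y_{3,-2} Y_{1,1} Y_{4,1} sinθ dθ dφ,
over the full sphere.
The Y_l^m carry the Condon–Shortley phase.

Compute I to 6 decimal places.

m-sum 0 ✓  L=8 even ✓  2≤4≤4 ✓
Π(2lᵢ+1) = 7×3×9 = 189
triangle coeff Δ(3,1,4) = 1/252
Σ_t [0,0]: t=0:+1/36 = 1/36
(3j)²=4/63 [(3 1 4; 0 0 0)], sign=+1
Σ_t [0,0]: t=0:+1/240 = 1/240
(3j)²=1/84 [(3 1 4; -2 1 1)], sign=-1
⇒ 4πI² = 1/7
I = (-1)√(1/7/(4π)) = -0.10662181

-0.106622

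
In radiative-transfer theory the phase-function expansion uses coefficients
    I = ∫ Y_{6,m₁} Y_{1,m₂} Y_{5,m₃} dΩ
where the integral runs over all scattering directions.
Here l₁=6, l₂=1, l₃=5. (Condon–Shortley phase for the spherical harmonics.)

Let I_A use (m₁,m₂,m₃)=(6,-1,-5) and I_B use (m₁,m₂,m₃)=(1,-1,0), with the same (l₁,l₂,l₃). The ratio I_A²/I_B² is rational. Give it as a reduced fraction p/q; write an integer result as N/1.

22/7

Shared (l₁,l₂,l₃)=(6,1,5): N and (l;000)² cancel in I_A²/I_B².
A: Δ = 2!·10!·0!/13! = 1/858; Racah Σ t=0..0: t=0:+1/7257600 = 1/7257600; ⇒ 3j(6 1 5; 6 -1 -5)² = 1/13, sgn +1
B: Δ = 2!·10!·0!/13! = 1/858; Racah Σ t=0..0: t=0:+1/28800 = 1/28800; ⇒ 3j(6 1 5; 1 -1 0)² = 7/286, sgn -1
I_A²/I_B² = (1/13)/(7/286) = 22/7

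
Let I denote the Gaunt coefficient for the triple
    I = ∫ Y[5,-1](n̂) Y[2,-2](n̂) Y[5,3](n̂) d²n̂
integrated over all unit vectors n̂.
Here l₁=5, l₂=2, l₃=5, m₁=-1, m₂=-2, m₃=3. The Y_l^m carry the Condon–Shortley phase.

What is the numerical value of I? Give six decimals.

Rules hold: Σm=0, L=12 even, 3≤5≤7.
N = 11·5·11 = 605
Δ = 2!·8!·2!/13! = 1/38610
Racah Σ t=0..2: t=0:+1/2880 t=1:−1/576 t=2:+1/2880 = -1/960
⇒ 3j(5 2 5; 0 0 0)² = 10/429, sgn +1
Racah Σ t=0..0: t=0:+1/5760 = 1/5760
⇒ 3j(5 2 5; -1 -2 3)² = 56/2145, sgn +1
4πI² = N·(3j₀)²·(3jₘ)² = 560/1521
I = +1·√(0.368179/4π) = 0.17116875

0.171169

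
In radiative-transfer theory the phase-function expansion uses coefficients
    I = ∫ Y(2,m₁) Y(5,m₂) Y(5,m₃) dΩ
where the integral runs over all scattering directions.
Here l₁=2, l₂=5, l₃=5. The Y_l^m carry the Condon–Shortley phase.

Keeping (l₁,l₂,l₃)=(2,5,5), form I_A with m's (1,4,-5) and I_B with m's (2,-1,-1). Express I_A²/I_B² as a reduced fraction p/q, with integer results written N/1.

9/10

Same 2,5,5: normalisation and zero-m 3j drop out of the ratio.
A: Δ: 2! 2! 8! / 13! → 1/38610; sum: t=1:−1/80640 = -1/80640; 3j²(2 5 5; 1 4 -5) = Δ·Π!·Σ² = 9/286  (sign -1)
B: Δ: 2! 2! 8! / 13! → 1/38610; sum: t=0:+1/2304 = 1/2304; 3j²(2 5 5; 2 -1 -1) = Δ·Π!·Σ² = 5/143  (sign +1)
I_A²/I_B² = (9/286)/(5/143) = 9/10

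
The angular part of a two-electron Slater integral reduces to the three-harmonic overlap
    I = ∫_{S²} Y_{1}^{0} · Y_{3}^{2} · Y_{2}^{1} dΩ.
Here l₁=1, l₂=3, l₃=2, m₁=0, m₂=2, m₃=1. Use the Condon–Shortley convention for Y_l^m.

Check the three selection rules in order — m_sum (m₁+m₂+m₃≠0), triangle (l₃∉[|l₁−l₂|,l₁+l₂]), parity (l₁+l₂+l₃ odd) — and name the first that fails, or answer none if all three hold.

m₁+m₂+m₃ = 0 + 2 + 1 = 3  ✗
triangle: |1−3|=2 ≤ l₃=2 ≤ 1+3=4
parity: l₁+l₂+l₃ = 6 is even

m_sum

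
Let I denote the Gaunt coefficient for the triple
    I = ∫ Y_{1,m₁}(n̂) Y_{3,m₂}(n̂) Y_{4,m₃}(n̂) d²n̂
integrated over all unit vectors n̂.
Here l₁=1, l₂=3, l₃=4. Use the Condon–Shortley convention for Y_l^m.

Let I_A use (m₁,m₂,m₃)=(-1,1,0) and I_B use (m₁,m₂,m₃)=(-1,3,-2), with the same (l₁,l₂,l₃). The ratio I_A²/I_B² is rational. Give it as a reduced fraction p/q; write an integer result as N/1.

l's match ⇒ only the (l;m) 3-j factors differ between A and B.
A: triangle coeff Δ(1,3,4) = 1/252; Σ_t [0,0]: t=0:+1/96 = 1/96; (3j)²=1/42 [(1 3 4; -1 1 0)], sign=+1
B: triangle coeff Δ(1,3,4) = 1/252; Σ_t [0,0]: t=0:+1/1440 = 1/1440; (3j)²=1/252 [(1 3 4; -1 3 -2)], sign=+1
I_A²/I_B² = (1/42)/(1/252) = 6/1

6/1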